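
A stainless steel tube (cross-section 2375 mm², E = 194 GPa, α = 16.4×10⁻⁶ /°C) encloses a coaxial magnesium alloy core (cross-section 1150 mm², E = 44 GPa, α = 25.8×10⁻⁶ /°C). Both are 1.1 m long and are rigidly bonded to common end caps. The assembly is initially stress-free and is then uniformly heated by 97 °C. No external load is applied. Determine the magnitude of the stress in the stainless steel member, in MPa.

Equilibrium of a rigid end plate with no external load gives equal and opposite internal forces ±P in the two members. Since α_{magnesium alloy} > α_{stainless steel}, heating drives the magnesium alloy into compression and the stainless steel into tension.
Compatibility of the two members (thermal + elastic change equal): (α₁ − α₂)ΔT = P·[1/(A₁E₁) + 1/(A₂E₂)].
|α₁ − α₂|·ΔT = 9.4×10⁻⁶ × 97 = 0.0009118.
1/(A₁E₁) + 1/(A₂E₂) = 1/(2375×194×10³) + 1/(1150×44×10³) = 2.193×10⁻⁸ N⁻¹.
P = 0.0009118 / 2.193×10⁻⁸ = 41570 N = 41.57 kN.
σ_{stainless steel} = P/A₁ = 41570/2375 = 17.5 MPa, tensile.

σ ≈ 17.5 MPa (tensile)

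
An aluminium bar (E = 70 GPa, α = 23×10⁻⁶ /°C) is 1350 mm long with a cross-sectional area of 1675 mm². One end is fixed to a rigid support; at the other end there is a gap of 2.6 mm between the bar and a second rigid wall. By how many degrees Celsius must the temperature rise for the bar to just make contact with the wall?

The gap closes when αΔT L = 2.6 mm, since the bar is still unstressed at that instant.
ΔT = 2.6 / (23×10⁻⁶ × 1350) = 83.74 °C.

ΔT ≈ 83.7 °C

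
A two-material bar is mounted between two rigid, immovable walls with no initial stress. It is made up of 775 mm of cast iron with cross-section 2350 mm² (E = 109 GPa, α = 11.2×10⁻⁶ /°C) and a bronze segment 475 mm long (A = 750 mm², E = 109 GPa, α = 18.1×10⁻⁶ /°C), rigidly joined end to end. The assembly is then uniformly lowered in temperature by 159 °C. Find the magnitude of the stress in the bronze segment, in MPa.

σ ≈ 415 MPa (tensile)

If the supports were absent, the total length change would be Σ αᵢΔT Lᵢ = 11.2×10⁻⁶×159×775 + 18.1×10⁻⁶×159×475 = 2.747 mm.
The rigid supports impose zero overall length change; the single axial force P common to all segments must satisfy P Σ Lᵢ/(AᵢEᵢ) = δ_free.
The series flexibility is Σ Lᵢ/(AᵢEᵢ) = 775/(2350×109×10³) + 475/(750×109×10³) = 8.836×10⁻⁶ mm/N.
So P = 2.747 / 8.836×10⁻⁶ = 310.9 kN, tensile.
σ_{bronze} = P / A = 310900 / 750 = 414.5 MPa.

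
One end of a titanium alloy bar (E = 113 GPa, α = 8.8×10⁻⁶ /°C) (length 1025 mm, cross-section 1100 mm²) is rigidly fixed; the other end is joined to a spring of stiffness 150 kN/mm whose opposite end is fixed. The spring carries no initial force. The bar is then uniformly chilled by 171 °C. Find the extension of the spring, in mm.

δ ≈ 0.69 mm

The unrestrained thermal change is αΔT L = 8.8×10⁻⁶ × 171 × 1025 = 1.542 mm.
Let P be the tensile force in the spring. The bar extends elastically by PL/(AE) and the spring stretches by P/k; together these equal δ_free.
P [ L/(AE) + 1/k ] = δ_free → P [ 1025/(1100×113×10³) + 1/(150×10³) ] = 1.542.
P = 1.542 / 1.491×10⁻⁵ = 103400 N.
Spring extension = P/k = 103400/(150×10³) = 0.6895 mm.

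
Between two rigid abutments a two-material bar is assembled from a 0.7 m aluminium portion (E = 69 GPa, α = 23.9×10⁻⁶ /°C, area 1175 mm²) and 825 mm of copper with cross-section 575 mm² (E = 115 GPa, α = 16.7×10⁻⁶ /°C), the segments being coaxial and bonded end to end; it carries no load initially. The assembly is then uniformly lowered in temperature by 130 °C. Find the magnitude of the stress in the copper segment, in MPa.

σ ≈ 327 MPa (tensile)

With the walls removed the bar would change length by δ_free = Σ αᵢΔT Lᵢ = 23.9×10⁻⁶×130×700 + 16.7×10⁻⁶×130×825 = 3.966 mm.
The walls prevent any net length change, so an axial force P (same in every segment) develops. Compatibility: P · Σ Lᵢ/(AᵢEᵢ) = δ_free.
The series flexibility is Σ Lᵢ/(AᵢEᵢ) = 700/(1175×69×10³) + 825/(575×115×10³) = 2.111×10⁻⁵ mm/N.
P = 3.966 / 2.111×10⁻⁵ = 187900 N = 187.9 kN, tensile.
σ_{copper} = P / A = 187900 / 575 = 326.7 MPa.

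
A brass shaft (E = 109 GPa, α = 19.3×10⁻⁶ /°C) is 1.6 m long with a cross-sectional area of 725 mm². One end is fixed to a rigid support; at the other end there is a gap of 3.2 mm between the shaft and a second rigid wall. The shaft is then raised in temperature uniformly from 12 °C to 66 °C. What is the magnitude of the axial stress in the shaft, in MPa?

If the wall were absent the shaft would grow by αΔT L = 19.3×10⁻⁶ × 54 × 1600 = 1.668 mm.
Since δ_free = 1.67 mm is less than the 3.2 mm gap, the shaft never touches the wall. No axial force develops.

σ ≈ 0 MPa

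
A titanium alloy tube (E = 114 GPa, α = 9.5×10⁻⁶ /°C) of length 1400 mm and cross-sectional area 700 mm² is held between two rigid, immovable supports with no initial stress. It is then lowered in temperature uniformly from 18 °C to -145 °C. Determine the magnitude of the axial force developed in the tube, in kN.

Full restraint means ε = 0, so the stress is σ = EαΔT = 114×10³ × 9.5×10⁻⁶ × 163 = 176.5 MPa.
Axial force P = σA = 176.5 × 700 = 123600 N = 123.6 kN, tensile.

P ≈ 124 kN (tensile)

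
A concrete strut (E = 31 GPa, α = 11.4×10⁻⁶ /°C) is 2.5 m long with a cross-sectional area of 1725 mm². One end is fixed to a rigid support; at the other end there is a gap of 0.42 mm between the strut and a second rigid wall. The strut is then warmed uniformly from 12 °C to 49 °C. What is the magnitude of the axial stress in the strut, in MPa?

σ ≈ 7.87 MPa (compressive)

Free thermal elongation = αΔT L = 11.4×10⁻⁶ × 37 × 2500 = 1.054 mm.
This exceeds the 0.42 mm gap, so the wall pushes back. The portion of expansion that must be recovered elastically is δ_free − gap = 1.054 − 0.42 = 0.6345 mm.
So σ = E(δ_free − g)/L = 31×10³ × 0.6345/2500 = 7.868 MPa.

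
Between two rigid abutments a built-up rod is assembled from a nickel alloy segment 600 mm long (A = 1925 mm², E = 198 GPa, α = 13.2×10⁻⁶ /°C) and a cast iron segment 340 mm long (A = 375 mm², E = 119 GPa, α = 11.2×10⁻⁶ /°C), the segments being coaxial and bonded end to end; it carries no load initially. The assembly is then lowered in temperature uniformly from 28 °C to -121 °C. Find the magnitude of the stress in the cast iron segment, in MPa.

Free thermal contraction of the whole bar: Σ αᵢΔT Lᵢ = 13.2×10⁻⁶×149×600 + 11.2×10⁻⁶×149×340 = 1.747 mm.
The rigid supports impose zero overall length change; the single axial force P common to all segments must satisfy P Σ Lᵢ/(AᵢEᵢ) = δ_free.
The series flexibility is Σ Lᵢ/(AᵢEᵢ) = 600/(1925×198×10³) + 340/(375×119×10³) = 9.193×10⁻⁶ mm/N.
So P = 1.747 / 9.193×10⁻⁶ = 190.1 kN, tensile.
σ_{cast iron} = P / A = 190100 / 375 = 506.9 MPa.

σ ≈ 507 MPa (tensile)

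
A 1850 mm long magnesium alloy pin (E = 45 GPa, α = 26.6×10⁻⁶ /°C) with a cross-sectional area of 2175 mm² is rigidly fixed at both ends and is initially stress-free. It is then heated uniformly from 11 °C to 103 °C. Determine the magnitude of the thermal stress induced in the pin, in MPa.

σ ≈ 110 MPa (compressive)

With length fixed, the mechanical strain must cancel the thermal strain αΔT = 26.6×10⁻⁶ × 92 = 2447.2×10⁻⁶.
Hence σ = E·αΔT = 45×10³ × 2447.2×10⁻⁶ = 110.1 MPa, compressive.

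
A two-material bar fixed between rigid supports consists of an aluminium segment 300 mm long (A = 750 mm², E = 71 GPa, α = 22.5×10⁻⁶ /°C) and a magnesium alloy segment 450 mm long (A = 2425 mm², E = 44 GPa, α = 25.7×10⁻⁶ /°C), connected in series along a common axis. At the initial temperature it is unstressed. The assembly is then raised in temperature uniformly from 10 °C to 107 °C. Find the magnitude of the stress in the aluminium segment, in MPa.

Free thermal expansion of the whole bar: Σ αᵢΔT Lᵢ = 22.5×10⁻⁶×97×300 + 25.7×10⁻⁶×97×450 = 1.777 mm.
The rigid supports impose zero overall length change; the single axial force P common to all segments must satisfy P Σ Lᵢ/(AᵢEᵢ) = δ_free.
Σ Lᵢ/(AᵢEᵢ) = 300/(750×71×10³) + 450/(2425×44×10³) = 9.851×10⁻⁶ mm/N.
Hence P = δ_free / Σ(L/AE) = 1.777/9.851×10⁻⁶ = 180.3 kN (compressive).
σ_{aluminium} = P / A = 180300 / 750 = 240.5 MPa.

σ ≈ 240 MPa (compressive)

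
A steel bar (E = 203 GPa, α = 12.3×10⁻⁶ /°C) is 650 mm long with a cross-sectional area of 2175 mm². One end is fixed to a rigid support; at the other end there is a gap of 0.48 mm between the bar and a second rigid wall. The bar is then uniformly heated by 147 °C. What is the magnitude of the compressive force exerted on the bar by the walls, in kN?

Unrestrained expansion: δ_free = αΔT L = 12.3×10⁻⁶ × 147 × 650 = 1.175 mm.
The gap closes (δ_free > 0.48 mm) and the wall then resists a further 1.175 − 0.48 = 0.6953 mm of expansion.
Compatibility: PL/(AE) = 0.6953 mm, so σ = P/A = E × (0.6953/650) = 217.1 MPa.
Force on the wall = σA = 217.1 × 2175 mm² = 472.3 kN.

P ≈ 472 kN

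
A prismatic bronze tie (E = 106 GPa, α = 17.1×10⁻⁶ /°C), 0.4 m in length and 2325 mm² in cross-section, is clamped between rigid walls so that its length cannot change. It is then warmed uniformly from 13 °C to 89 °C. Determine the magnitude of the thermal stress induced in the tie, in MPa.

σ ≈ 138 MPa (compressive)

The supports are rigid, so the total axial strain is zero. The restrained thermal strain is ε = αΔT = 17.1×10⁻⁶ × 76 = 1299.6×10⁻⁶.
Hence σ = E·αΔT = 106×10³ × 1299.6×10⁻⁶ = 137.8 MPa, compressive.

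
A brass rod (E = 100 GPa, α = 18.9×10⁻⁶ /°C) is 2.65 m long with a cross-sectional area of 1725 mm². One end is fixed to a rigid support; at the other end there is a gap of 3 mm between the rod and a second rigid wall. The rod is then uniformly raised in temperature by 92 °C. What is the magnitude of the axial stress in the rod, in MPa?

σ ≈ 60.7 MPa (compressive)

Free thermal elongation = αΔT L = 18.9×10⁻⁶ × 92 × 2650 = 4.608 mm.
After closing the 3 mm clearance, 4.608 − 3 = 1.608 mm of expansion remains to be suppressed by the wall.
So σ = E(δ_free − g)/L = 100×10³ × 1.608/2650 = 60.67 MPa.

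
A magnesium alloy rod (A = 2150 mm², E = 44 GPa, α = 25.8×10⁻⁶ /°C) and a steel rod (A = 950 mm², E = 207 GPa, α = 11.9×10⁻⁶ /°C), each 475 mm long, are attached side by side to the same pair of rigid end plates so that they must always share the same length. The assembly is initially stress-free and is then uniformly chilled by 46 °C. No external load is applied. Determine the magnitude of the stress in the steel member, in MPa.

σ ≈ 43 MPa (compressive)

Equilibrium of a rigid end plate with no external load gives equal and opposite internal forces ±P in the two members. Since α_{magnesium alloy} > α_{steel}, cooling drives the magnesium alloy into tension and the steel into compression.
Compatibility of the two members (thermal + elastic change equal): (α₁ − α₂)ΔT = P·[1/(A₁E₁) + 1/(A₂E₂)].
|α₁ − α₂|·ΔT = 13.9×10⁻⁶ × 46 = 0.0006394.
1/(A₁E₁) + 1/(A₂E₂) = 1/(2150×44×10³) + 1/(950×207×10³) = 1.566×10⁻⁸ N⁻¹.
So P = 0.0006394 / 1.566×10⁻⁸ = 40.84 kN.
σ_{steel} = P/A₂ = 40840/950 = 42.99 MPa, compressive.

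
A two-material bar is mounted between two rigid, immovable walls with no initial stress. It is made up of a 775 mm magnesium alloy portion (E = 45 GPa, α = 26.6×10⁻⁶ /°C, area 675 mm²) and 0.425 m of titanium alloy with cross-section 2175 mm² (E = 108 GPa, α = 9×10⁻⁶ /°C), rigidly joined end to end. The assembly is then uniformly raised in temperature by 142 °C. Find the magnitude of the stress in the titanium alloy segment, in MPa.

Free thermal expansion of the whole bar: Σ αᵢΔT Lᵢ = 26.6×10⁻⁶×142×775 + 9×10⁻⁶×142×425 = 3.47 mm.
Since the ends are fixed, an axial force P builds up, equal in every segment, with P · Σ Lᵢ/(AᵢEᵢ) = δ_free.
The series flexibility is Σ Lᵢ/(AᵢEᵢ) = 775/(675×45×10³) + 425/(2175×108×10³) = 2.732×10⁻⁵ mm/N.
So P = 3.47 / 2.732×10⁻⁵ = 127 kN, compressive.
σ_{titanium alloy} = P / A = 127000 / 2175 = 58.4 MPa.

σ ≈ 58.4 MPa (compressive)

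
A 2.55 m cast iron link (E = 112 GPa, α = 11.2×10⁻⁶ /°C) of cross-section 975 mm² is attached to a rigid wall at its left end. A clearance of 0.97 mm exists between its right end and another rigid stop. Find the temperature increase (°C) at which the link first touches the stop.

The gap closes when αΔT L = 0.97 mm, since the link is still unstressed at that instant.
So ΔT = g/(αL) = 0.97/(11.2×10⁻⁶ × 2550) = 33.96 °C.

ΔT ≈ 34 °C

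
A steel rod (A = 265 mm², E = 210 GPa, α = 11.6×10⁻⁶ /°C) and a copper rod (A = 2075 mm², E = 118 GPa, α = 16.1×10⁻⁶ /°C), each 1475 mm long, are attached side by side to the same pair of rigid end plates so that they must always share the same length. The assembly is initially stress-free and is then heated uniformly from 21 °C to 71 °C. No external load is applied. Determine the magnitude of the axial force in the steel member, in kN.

Both members must finish at the same length. With the larger α, the copper tends to over-expand; the plates restrain it, putting the copper in compression and the steel in tension. With no external load the two internal forces are equal and opposite, magnitude P.
Equating the net (thermal + elastic) strains gives |α₁ − α₂|·ΔT = P·[1/(A₁E₁) + 1/(A₂E₂)].
|α₁ − α₂|·ΔT = 4.5×10⁻⁶ × 50 = 0.000225.
1/(A₁E₁) + 1/(A₂E₂) = 1/(265×210×10³) + 1/(2075×118×10³) = 2.205×10⁻⁸ N⁻¹.
So P = 0.000225 / 2.205×10⁻⁸ = 10.2 kN.

P ≈ 10.2 kN (tensile in the steel)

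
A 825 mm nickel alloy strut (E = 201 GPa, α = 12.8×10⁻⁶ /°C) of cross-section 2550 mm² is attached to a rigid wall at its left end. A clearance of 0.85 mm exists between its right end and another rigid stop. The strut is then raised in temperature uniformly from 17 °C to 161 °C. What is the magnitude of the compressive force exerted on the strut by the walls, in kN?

Unrestrained expansion: δ_free = αΔT L = 12.8×10⁻⁶ × 144 × 825 = 1.521 mm.
After closing the 0.85 mm clearance, 1.521 − 0.85 = 0.6706 mm of expansion remains to be suppressed by the wall.
So σ = E(δ_free − g)/L = 201×10³ × 0.6706/825 = 163.4 MPa.
Force on the wall = σA = 163.4 × 2550 mm² = 416.7 kN.

P ≈ 417 kN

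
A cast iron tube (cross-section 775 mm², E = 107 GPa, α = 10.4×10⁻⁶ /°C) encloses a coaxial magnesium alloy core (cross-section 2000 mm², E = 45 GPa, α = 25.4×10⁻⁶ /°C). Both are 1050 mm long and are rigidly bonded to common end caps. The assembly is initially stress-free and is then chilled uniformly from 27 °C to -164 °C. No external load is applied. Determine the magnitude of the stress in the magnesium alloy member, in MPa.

σ ≈ 61.8 MPa (tensile)

The magnesium alloy has the larger α, so on cooling it would change length more than the cast iron if both were free. The rigid plates force a common final length, so the magnesium alloy is put into tension and the cast iron into compression, with equal and opposite forces P (no external load).
Compatibility of the two members (thermal + elastic change equal): (α₁ − α₂)ΔT = P·[1/(A₁E₁) + 1/(A₂E₂)].
|α₁ − α₂|·ΔT = 15×10⁻⁶ × 191 = 0.002865.
1/(A₁E₁) + 1/(A₂E₂) = 1/(775×107×10³) + 1/(2000×45×10³) = 2.317×10⁻⁸ N⁻¹.
P = 0.002865 / 2.317×10⁻⁸ = 123700 N = 123.7 kN.
σ_{magnesium alloy} = P/A₂ = 123700/2000 = 61.83 MPa, tensile.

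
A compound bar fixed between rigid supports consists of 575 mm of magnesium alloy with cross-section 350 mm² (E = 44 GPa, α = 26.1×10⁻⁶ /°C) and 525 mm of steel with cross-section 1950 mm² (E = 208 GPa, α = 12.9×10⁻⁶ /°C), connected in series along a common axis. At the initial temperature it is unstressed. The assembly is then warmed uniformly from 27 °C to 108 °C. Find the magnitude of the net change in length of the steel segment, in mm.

With the walls removed the bar would change length by δ_free = Σ αᵢΔT Lᵢ = 26.1×10⁻⁶×81×575 + 12.9×10⁻⁶×81×525 = 1.764 mm.
The rigid supports impose zero overall length change; the single axial force P common to all segments must satisfy P Σ Lᵢ/(AᵢEᵢ) = δ_free.
The series flexibility is Σ Lᵢ/(AᵢEᵢ) = 575/(350×44×10³) + 525/(1950×208×10³) = 3.863×10⁻⁵ mm/N.
Hence P = δ_free / Σ(L/AE) = 1.764/3.863×10⁻⁵ = 45.67 kN (compressive).
For the steel segment, free thermal change = 12.9×10⁻⁶×81×525 = 0.5486 mm and elastic change from P = 45670×525/(1950×208×10³) = 0.05911 mm; these oppose, so the net change is 0.489 mm (segment lengthens).

|ΔL| ≈ 0.489 mm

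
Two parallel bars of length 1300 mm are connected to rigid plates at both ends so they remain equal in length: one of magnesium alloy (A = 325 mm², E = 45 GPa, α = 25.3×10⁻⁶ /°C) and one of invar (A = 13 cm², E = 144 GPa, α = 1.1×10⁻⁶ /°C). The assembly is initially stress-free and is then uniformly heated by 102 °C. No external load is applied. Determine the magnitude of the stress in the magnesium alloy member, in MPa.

σ ≈ 103 MPa (compressive)

Both members must finish at the same length. With the larger α, the magnesium alloy tends to over-expand; the plates restrain it, putting the magnesium alloy in compression and the invar in tension. With no external load the two internal forces are equal and opposite, magnitude P.
Setting the final lengths equal and cancelling L: (α₁ − α₂)ΔT = P/(A₁E₁) + P/(A₂E₂).
|α₁ − α₂|·ΔT = 24.2×10⁻⁶ × 102 = 0.002468.
1/(A₁E₁) + 1/(A₂E₂) = 1/(325×45×10³) + 1/(1300×144×10³) = 7.372×10⁻⁸ N⁻¹.
So P = 0.002468 / 7.372×10⁻⁸ = 33.48 kN.
σ_{magnesium alloy} = P/A₁ = 33480/325 = 103 MPa, compressive.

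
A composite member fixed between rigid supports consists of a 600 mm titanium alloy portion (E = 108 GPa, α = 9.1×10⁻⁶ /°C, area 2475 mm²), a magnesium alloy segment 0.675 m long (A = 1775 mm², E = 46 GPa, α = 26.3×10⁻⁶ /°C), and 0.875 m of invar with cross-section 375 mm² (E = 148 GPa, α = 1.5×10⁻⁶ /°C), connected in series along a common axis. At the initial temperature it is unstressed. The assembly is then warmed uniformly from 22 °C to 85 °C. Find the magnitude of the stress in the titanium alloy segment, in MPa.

Free thermal expansion of the whole bar: Σ αᵢΔT Lᵢ = 9.1×10⁻⁶×63×600 + 26.3×10⁻⁶×63×675 + 1.5×10⁻⁶×63×875 = 1.545 mm.
The rigid supports impose zero overall length change; the single axial force P common to all segments must satisfy P Σ Lᵢ/(AᵢEᵢ) = δ_free.
Σ Lᵢ/(AᵢEᵢ) = 600/(2475×108×10³) + 675/(1775×46×10³) + 875/(375×148×10³) = 2.628×10⁻⁵ mm/N.
So P = 1.545 / 2.628×10⁻⁵ = 58.8 kN, compressive.
σ_{titanium alloy} = P / A = 58800 / 2475 = 23.76 MPa.

σ ≈ 23.8 MPa (compressive)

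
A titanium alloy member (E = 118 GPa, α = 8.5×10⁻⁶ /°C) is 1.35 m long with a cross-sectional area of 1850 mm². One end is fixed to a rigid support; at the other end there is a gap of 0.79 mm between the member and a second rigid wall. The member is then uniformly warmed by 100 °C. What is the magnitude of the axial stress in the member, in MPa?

Free thermal elongation = αΔT L = 8.5×10⁻⁶ × 100 × 1350 = 1.147 mm.
This exceeds the 0.79 mm gap, so the wall pushes back. The portion of expansion that must be recovered elastically is δ_free − gap = 1.147 − 0.79 = 0.3575 mm.
Compatibility: PL/(AE) = 0.3575 mm, so σ = P/A = E × (0.3575/1350) = 31.25 MPa.

σ ≈ 31.2 MPa (compressive)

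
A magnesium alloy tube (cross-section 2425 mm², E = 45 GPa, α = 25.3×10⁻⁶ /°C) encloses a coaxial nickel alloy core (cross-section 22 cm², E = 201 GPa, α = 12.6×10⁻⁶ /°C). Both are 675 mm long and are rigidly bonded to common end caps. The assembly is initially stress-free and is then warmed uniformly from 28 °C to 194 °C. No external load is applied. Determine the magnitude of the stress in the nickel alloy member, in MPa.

σ ≈ 83.9 MPa (tensile)

The magnesium alloy has the larger α, so on heating it would change length more than the nickel alloy if both were free. The rigid plates force a common final length, so the magnesium alloy is put into compression and the nickel alloy into tension, with equal and opposite forces P (no external load).
Equating the net (thermal + elastic) strains gives |α₁ − α₂|·ΔT = P·[1/(A₁E₁) + 1/(A₂E₂)].
|α₁ − α₂|·ΔT = 12.7×10⁻⁶ × 166 = 0.002108.
1/(A₁E₁) + 1/(A₂E₂) = 1/(2425×45×10³) + 1/(2200×201×10³) = 1.143×10⁻⁸ N⁻¹.
So P = 0.002108 / 1.143×10⁻⁸ = 184.5 kN.
σ_{nickel alloy} = P/A₂ = 184500/2200 = 83.87 MPa, tensile.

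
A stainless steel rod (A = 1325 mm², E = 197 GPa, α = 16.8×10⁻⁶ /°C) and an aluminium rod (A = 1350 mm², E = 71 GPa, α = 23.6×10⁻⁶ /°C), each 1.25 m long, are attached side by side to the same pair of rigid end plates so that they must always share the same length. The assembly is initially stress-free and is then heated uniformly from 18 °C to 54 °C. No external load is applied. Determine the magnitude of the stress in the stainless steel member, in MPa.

Equilibrium of a rigid end plate with no external load gives equal and opposite internal forces ±P in the two members. Since α_{aluminium} > α_{stainless steel}, heating drives the aluminium into compression and the stainless steel into tension.
Equating the net (thermal + elastic) strains gives |α₁ − α₂|·ΔT = P·[1/(A₁E₁) + 1/(A₂E₂)].
|α₁ − α₂|·ΔT = 6.8×10⁻⁶ × 36 = 0.0002448.
1/(A₁E₁) + 1/(A₂E₂) = 1/(1325×197×10³) + 1/(1350×71×10³) = 1.426×10⁻⁸ N⁻¹.
P = 0.0002448 / 1.426×10⁻⁸ = 17160 N = 17.16 kN.
σ_{stainless steel} = P/A₁ = 17160/1325 = 12.95 MPa, tensile.

σ ≈ 13 MPa (tensile)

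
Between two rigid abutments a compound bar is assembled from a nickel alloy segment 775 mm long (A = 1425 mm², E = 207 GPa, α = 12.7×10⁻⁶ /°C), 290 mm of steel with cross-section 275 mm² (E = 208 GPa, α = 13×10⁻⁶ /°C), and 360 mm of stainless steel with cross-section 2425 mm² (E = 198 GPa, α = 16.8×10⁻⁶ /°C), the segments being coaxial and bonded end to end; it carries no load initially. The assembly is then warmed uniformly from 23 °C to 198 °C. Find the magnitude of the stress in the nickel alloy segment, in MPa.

σ ≈ 286 MPa (compressive)

Free thermal expansion of the whole bar: Σ αᵢΔT Lᵢ = 12.7×10⁻⁶×175×775 + 13×10⁻⁶×175×290 + 16.8×10⁻⁶×175×360 = 3.441 mm.
The rigid supports impose zero overall length change; the single axial force P common to all segments must satisfy P Σ Lᵢ/(AᵢEᵢ) = δ_free.
Σ Lᵢ/(AᵢEᵢ) = 775/(1425×207×10³) + 290/(275×208×10³) + 360/(2425×198×10³) = 8.447×10⁻⁶ mm/N.
P = 3.441 / 8.447×10⁻⁶ = 407300 N = 407.3 kN, compressive.
σ_{nickel alloy} = P / A = 407300 / 1425 = 285.8 MPa.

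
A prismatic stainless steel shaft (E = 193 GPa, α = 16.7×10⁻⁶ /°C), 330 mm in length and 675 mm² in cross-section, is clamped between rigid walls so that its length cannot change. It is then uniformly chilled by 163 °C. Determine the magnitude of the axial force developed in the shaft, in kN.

The ends cannot move, so σ = EαΔT = 193×10³ × 16.7×10⁻⁶ × 163 = 525.4 MPa.
Axial force P = σA = 525.4 × 675 = 354600 N = 354.6 kN, tensile.

P ≈ 355 kN (tensile)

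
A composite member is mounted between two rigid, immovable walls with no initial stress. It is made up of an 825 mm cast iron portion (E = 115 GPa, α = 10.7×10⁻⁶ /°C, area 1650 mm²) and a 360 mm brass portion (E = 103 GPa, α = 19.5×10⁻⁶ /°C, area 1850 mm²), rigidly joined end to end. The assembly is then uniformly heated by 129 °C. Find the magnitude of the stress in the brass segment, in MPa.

σ ≈ 177 MPa (compressive)

With the walls removed the bar would change length by δ_free = Σ αᵢΔT Lᵢ = 10.7×10⁻⁶×129×825 + 19.5×10⁻⁶×129×360 = 2.044 mm.
Since the ends are fixed, an axial force P builds up, equal in every segment, with P · Σ Lᵢ/(AᵢEᵢ) = δ_free.
The series flexibility is Σ Lᵢ/(AᵢEᵢ) = 825/(1650×115×10³) + 360/(1850×103×10³) = 6.237×10⁻⁶ mm/N.
P = 2.044 / 6.237×10⁻⁶ = 327800 N = 327.8 kN, compressive.
σ_{brass} = P / A = 327800 / 1850 = 177.2 MPa.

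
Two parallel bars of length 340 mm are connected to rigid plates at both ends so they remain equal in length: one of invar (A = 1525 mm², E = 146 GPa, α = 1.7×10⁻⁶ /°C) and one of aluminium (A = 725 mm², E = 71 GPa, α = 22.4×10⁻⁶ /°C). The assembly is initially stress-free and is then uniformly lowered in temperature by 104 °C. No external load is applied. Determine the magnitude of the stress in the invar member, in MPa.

σ ≈ 59 MPa (compressive)

Both members must finish at the same length. With the larger α, the aluminium tends to over-contract; the plates restrain it, putting the aluminium in tension and the invar in compression. With no external load the two internal forces are equal and opposite, magnitude P.
Compatibility of the two members (thermal + elastic change equal): (α₁ − α₂)ΔT = P·[1/(A₁E₁) + 1/(A₂E₂)].
|α₁ − α₂|·ΔT = 20.7×10⁻⁶ × 104 = 0.002153.
1/(A₁E₁) + 1/(A₂E₂) = 1/(1525×146×10³) + 1/(725×71×10³) = 2.392×10⁻⁸ N⁻¹.
P = 0.002153 / 2.392×10⁻⁸ = 90010 N = 90.01 kN.
σ_{invar} = P/A₁ = 90010/1525 = 59.02 MPa, compressive.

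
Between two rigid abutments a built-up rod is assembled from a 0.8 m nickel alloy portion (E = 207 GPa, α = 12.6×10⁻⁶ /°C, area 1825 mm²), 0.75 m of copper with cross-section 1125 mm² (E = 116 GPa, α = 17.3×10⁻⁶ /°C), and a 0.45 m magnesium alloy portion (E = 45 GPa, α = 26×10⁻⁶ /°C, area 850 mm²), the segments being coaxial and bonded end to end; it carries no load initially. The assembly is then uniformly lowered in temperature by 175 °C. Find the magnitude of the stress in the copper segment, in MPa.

If the supports were absent, the total length change would be Σ αᵢΔT Lᵢ = 12.6×10⁻⁶×175×800 + 17.3×10⁻⁶×175×750 + 26×10⁻⁶×175×450 = 6.082 mm.
The walls prevent any net length change, so an axial force P (same in every segment) develops. Compatibility: P · Σ Lᵢ/(AᵢEᵢ) = δ_free.
Σ Lᵢ/(AᵢEᵢ) = 800/(1825×207×10³) + 750/(1125×116×10³) + 450/(850×45×10³) = 1.963×10⁻⁵ mm/N.
So P = 6.082 / 1.963×10⁻⁵ = 309.8 kN, tensile.
σ_{copper} = P / A = 309800 / 1125 = 275.4 MPa.

σ ≈ 275 MPa (tensile)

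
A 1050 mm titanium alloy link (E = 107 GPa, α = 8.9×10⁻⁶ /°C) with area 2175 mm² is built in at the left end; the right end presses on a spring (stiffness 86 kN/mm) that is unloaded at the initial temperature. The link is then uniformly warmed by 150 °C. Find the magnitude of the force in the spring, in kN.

Free thermal expansion: δ_free = αΔT L = 8.9×10⁻⁶ × 150 × 1050 = 1.402 mm.
Let P be the compressive force at the spring. The link shortens elastically by PL/(AE) and the spring compresses by P/k; together these equal δ_free.
So P = δ_free / [L/(AE) + 1/k] = 1.402 / [ 1050/(2175×107×10³) + 1/(86×10³) ].
P = 1.402 / 1.614×10⁻⁵ = 86850 N.

P ≈ 86.9 kN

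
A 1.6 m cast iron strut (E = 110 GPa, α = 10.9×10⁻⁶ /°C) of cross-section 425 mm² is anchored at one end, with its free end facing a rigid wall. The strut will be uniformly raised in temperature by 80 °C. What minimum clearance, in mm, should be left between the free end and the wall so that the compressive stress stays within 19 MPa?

Free expansion if unrestrained: δ_free = αΔT L = 10.9×10⁻⁶ × 80 × 1600 = 1.395 mm.
A stress of 19 MPa corresponds to the wall pushing the strut back by σL/E = 19×1600/(110×10³) = 0.2764 mm.
The gap must absorb the remainder: g_min = 1.395 − 0.2764 = 1.119 mm.

g ≈ 1.12 mm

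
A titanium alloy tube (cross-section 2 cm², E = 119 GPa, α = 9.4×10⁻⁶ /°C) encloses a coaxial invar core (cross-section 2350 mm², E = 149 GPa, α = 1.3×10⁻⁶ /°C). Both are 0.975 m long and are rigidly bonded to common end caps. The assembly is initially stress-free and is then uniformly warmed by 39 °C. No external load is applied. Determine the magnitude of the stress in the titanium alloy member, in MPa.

Equilibrium of a rigid end plate with no external load gives equal and opposite internal forces ±P in the two members. Since α_{titanium alloy} > α_{invar}, heating drives the titanium alloy into compression and the invar into tension.
Setting the final lengths equal and cancelling L: (α₁ − α₂)ΔT = P/(A₁E₁) + P/(A₂E₂).
|α₁ − α₂|·ΔT = 8.1×10⁻⁶ × 39 = 0.0003159.
1/(A₁E₁) + 1/(A₂E₂) = 1/(200×119×10³) + 1/(2350×149×10³) = 4.487×10⁻⁸ N⁻¹.
So P = 0.0003159 / 4.487×10⁻⁸ = 7.04 kN.
σ_{titanium alloy} = P/A₁ = 7040/200 = 35.2 MPa, compressive.

σ ≈ 35.2 MPa (compressive)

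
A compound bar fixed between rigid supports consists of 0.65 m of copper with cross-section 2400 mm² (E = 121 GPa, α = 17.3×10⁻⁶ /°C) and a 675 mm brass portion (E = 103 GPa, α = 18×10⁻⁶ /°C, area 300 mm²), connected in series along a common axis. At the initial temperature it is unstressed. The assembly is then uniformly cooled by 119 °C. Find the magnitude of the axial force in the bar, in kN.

P ≈ 116 kN (tensile)

Free thermal contraction of the whole bar: Σ αᵢΔT Lᵢ = 17.3×10⁻⁶×119×650 + 18×10⁻⁶×119×675 = 2.784 mm.
The walls prevent any net length change, so an axial force P (same in every segment) develops. Compatibility: P · Σ Lᵢ/(AᵢEᵢ) = δ_free.
Σ Lᵢ/(AᵢEᵢ) = 650/(2400×121×10³) + 675/(300×103×10³) = 2.408×10⁻⁵ mm/N.
Hence P = δ_free / Σ(L/AE) = 2.784/2.408×10⁻⁵ = 115.6 kN (tensile).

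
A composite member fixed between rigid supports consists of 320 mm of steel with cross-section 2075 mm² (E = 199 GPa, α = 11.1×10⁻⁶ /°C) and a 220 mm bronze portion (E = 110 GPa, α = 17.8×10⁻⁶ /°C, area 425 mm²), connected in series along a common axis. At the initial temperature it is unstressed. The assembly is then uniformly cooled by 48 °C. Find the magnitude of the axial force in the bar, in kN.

Free thermal contraction of the whole bar: Σ αᵢΔT Lᵢ = 11.1×10⁻⁶×48×320 + 17.8×10⁻⁶×48×220 = 0.3585 mm.
Since the ends are fixed, an axial force P builds up, equal in every segment, with P · Σ Lᵢ/(AᵢEᵢ) = δ_free.
Σ Lᵢ/(AᵢEᵢ) = 320/(2075×199×10³) + 220/(425×110×10³) = 5.481×10⁻⁶ mm/N.
P = 0.3585 / 5.481×10⁻⁶ = 65400 N = 65.4 kN, tensile.

P ≈ 65.4 kN (tensile)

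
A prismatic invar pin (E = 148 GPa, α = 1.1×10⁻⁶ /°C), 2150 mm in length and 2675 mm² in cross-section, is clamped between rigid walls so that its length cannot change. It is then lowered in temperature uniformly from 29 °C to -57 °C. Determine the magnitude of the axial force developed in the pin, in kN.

The ends cannot move, so σ = EαΔT = 148×10³ × 1.1×10⁻⁶ × 86 = 14 MPa.
Axial force P = σA = 14 × 2675 = 37450 N = 37.45 kN, tensile.

P ≈ 37.5 kN (tensile)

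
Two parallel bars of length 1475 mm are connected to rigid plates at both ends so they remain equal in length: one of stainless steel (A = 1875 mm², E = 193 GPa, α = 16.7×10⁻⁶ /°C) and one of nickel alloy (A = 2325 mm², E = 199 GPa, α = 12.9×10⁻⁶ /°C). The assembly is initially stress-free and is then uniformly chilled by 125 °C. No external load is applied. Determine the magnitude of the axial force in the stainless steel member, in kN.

Equilibrium of a rigid end plate with no external load gives equal and opposite internal forces ±P in the two members. Since α_{stainless steel} > α_{nickel alloy}, cooling drives the stainless steel into tension and the nickel alloy into compression.
Compatibility of the two members (thermal + elastic change equal): (α₁ − α₂)ΔT = P·[1/(A₁E₁) + 1/(A₂E₂)].
|α₁ − α₂|·ΔT = 3.8×10⁻⁶ × 125 = 0.000475.
1/(A₁E₁) + 1/(A₂E₂) = 1/(1875×193×10³) + 1/(2325×199×10³) = 4.925×10⁻⁹ N⁻¹.
So P = 0.000475 / 4.925×10⁻⁹ = 96.45 kN.

P ≈ 96.5 kN (tensile in the stainless steel)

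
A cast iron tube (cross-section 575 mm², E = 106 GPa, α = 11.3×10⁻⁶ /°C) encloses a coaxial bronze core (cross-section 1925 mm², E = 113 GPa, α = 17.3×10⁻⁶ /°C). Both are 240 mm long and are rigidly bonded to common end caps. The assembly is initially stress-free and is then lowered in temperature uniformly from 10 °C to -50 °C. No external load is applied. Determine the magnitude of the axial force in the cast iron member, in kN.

P ≈ 17.1 kN (compressive in the cast iron)

Equilibrium of a rigid end plate with no external load gives equal and opposite internal forces ±P in the two members. Since α_{bronze} > α_{cast iron}, cooling drives the bronze into tension and the cast iron into compression.
Equating the net (thermal + elastic) strains gives |α₁ − α₂|·ΔT = P·[1/(A₁E₁) + 1/(A₂E₂)].
|α₁ − α₂|·ΔT = 6×10⁻⁶ × 60 = 0.00036.
1/(A₁E₁) + 1/(A₂E₂) = 1/(575×106×10³) + 1/(1925×113×10³) = 2.1×10⁻⁸ N⁻¹.
So P = 0.00036 / 2.1×10⁻⁸ = 17.14 kN.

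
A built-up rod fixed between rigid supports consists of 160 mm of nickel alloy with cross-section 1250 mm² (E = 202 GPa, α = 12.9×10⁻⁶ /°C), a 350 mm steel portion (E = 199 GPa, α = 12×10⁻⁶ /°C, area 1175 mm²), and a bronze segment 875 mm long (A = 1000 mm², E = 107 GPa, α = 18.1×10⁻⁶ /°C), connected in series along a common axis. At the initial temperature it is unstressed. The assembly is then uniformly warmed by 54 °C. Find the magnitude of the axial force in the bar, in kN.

If the supports were absent, the total length change would be Σ αᵢΔT Lᵢ = 12.9×10⁻⁶×54×160 + 12×10⁻⁶×54×350 + 18.1×10⁻⁶×54×875 = 1.193 mm.
The walls prevent any net length change, so an axial force P (same in every segment) develops. Compatibility: P · Σ Lᵢ/(AᵢEᵢ) = δ_free.
Σ Lᵢ/(AᵢEᵢ) = 160/(1250×202×10³) + 350/(1175×199×10³) + 875/(1000×107×10³) = 1.031×10⁻⁵ mm/N.
So P = 1.193 / 1.031×10⁻⁵ = 115.8 kN, compressive.

P ≈ 116 kN (compressive)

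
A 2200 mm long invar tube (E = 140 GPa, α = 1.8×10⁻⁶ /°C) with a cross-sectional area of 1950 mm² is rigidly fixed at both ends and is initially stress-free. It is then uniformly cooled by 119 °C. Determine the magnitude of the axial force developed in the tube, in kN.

P ≈ 58.5 kN (tensile)

Full restraint means ε = 0, so the stress is σ = EαΔT = 140×10³ × 1.8×10⁻⁶ × 119 = 29.99 MPa.
Then P = σA = 29.99 × 1950 mm² = 58.48 kN, tensile.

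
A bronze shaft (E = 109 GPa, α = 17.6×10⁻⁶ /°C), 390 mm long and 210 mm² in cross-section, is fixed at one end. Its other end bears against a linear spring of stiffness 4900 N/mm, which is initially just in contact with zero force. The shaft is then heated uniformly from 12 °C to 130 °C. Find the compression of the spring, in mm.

δ ≈ 0.748 mm

If the spring were absent the shaft would lengthen by αΔT L = 17.6×10⁻⁶ × 118 × 390 = 0.81 mm.
Let P be the compressive force at the spring. The shaft shortens elastically by PL/(AE) and the spring compresses by P/k; together these equal δ_free.
So P = δ_free / [L/(AE) + 1/k] = 0.81 / [ 390/(210×109×10³) + 1/(4900) ].
P = 0.81 / 0.0002211 = 3663 N.
Spring compression = P/k = 3663/(4900) = 0.7475 mm.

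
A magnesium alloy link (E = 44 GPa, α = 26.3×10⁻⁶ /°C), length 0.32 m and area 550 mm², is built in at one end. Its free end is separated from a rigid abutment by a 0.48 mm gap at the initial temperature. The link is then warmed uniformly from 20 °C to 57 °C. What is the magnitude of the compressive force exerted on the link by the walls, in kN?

P ≈ 0 kN

Unrestrained expansion: δ_free = αΔT L = 26.3×10⁻⁶ × 37 × 320 = 0.3114 mm.
This is smaller than the 0.48 mm clearance, so the link expands freely without reaching the stop — the stress is zero.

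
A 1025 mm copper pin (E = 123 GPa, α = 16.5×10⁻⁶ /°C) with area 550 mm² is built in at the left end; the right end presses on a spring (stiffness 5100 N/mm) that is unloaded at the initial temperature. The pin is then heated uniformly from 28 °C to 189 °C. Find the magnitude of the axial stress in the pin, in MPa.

If the spring were absent the pin would lengthen by αΔT L = 16.5×10⁻⁶ × 161 × 1025 = 2.723 mm.
Let P be the compressive force at the spring. The pin shortens elastically by PL/(AE) and the spring compresses by P/k; together these equal δ_free.
P [ L/(AE) + 1/k ] = δ_free → P [ 1025/(550×123×10³) + 1/(5100) ] = 2.723.
P = 2.723 / 0.0002112 = 12890 N.
σ = P/A = 12890/550 = 23.44 MPa.

σ ≈ 23.4 MPa (compressive)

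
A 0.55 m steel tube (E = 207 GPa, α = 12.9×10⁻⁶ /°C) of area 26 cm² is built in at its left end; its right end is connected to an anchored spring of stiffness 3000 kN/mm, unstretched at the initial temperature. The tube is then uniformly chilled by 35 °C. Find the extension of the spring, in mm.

The unrestrained thermal change is αΔT L = 12.9×10⁻⁶ × 35 × 550 = 0.2483 mm.
Let P be the tensile force in the spring. The tube extends elastically by PL/(AE) and the spring stretches by P/k; together these equal δ_free.
So P = δ_free / [L/(AE) + 1/k] = 0.2483 / [ 550/(2600×207×10³) + 1/(3000×10³) ].
P = 0.2483 / 1.355×10⁻⁶ = 183200 N.
Spring extension = P/k = 183200/(3000×10³) = 0.06108 mm.

δ ≈ 0.0611 mm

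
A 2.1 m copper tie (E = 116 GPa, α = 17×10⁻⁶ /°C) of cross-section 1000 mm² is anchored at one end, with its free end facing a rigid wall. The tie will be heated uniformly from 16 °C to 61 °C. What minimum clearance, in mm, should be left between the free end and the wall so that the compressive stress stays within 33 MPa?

g ≈ 1.01 mm

With no wall the tie would lengthen by αΔT L = 17×10⁻⁶ × 45 × 2100 = 1.606 mm.
At the allowable stress the elastic shortening the wall may impose is σL/E = 33 × 2100 / (116×10³) = 0.5974 mm.
So the gap has to take up the difference, g_min = δ_free − σL/E = 1.606 − 0.5974 = 1.009 mm.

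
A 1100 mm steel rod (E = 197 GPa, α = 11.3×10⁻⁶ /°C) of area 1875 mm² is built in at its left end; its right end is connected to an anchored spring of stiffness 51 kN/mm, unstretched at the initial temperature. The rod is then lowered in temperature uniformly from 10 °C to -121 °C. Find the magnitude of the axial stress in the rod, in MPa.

σ ≈ 38.5 MPa (tensile)

Free thermal contraction: δ_free = αΔT L = 11.3×10⁻⁶ × 131 × 1100 = 1.628 mm.
Let P be the tensile force in the spring. The rod extends elastically by PL/(AE) and the spring stretches by P/k; together these equal δ_free.
P [ L/(AE) + 1/k ] = δ_free → P [ 1100/(1875×197×10³) + 1/(51×10³) ] = 1.628.
P = 1.628 / 2.259×10⁻⁵ = 72100 N.
σ = P/A = 72100/1875 = 38.45 MPa.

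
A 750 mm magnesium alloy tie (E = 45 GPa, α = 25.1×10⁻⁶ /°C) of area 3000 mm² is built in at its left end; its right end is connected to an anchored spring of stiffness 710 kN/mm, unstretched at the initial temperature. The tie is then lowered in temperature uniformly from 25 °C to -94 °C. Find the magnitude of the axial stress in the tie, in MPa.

σ ≈ 107 MPa (tensile)

If the spring were absent the tie would shorten by αΔT L = 25.1×10⁻⁶ × 119 × 750 = 2.24 mm.
With a force P in the spring, the elastic change of the tie is PL/(AE) and that of the spring is P/k; compatibility requires their sum to equal δ_free.
So P = δ_free / [L/(AE) + 1/k] = 2.24 / [ 750/(3000×45×10³) + 1/(710×10³) ].
P = 2.24 / 6.964×10⁻⁶ = 321700 N.
σ = P/A = 321700/3000 = 107.2 MPa.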